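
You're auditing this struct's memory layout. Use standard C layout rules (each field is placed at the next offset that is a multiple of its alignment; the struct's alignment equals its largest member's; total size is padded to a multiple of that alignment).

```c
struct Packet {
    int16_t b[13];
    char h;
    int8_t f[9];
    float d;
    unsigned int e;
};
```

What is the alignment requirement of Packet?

member alignments: b=2, h=1, f=1, d=4, e=4
max = 4

4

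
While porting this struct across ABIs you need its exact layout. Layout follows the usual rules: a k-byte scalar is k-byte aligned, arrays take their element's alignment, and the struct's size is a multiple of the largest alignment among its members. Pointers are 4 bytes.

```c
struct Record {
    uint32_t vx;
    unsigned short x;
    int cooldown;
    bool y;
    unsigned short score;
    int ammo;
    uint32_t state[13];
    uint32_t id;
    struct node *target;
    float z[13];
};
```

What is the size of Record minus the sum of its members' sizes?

0..4  vx  (4B, 4-aligned)
4..6  x  (2B, 2-aligned)
6..8  -- padding (2B)
8..12  cooldown  (4B, 4-aligned)
12..13  y  (1B, 1-aligned)
13..14  -- padding (1B)
14..16  score  (2B, 2-aligned)
16..20  ammo  (4B, 4-aligned)
20..72  state  (52B, 4-aligned)
72..76  id  (4B, 4-aligned)
76..80  target  (4B, 4-aligned)
80..132  z  (52B, 4-aligned)
sizeof = 132, alignof = 4
data bytes 129, size 132 → padding 3

3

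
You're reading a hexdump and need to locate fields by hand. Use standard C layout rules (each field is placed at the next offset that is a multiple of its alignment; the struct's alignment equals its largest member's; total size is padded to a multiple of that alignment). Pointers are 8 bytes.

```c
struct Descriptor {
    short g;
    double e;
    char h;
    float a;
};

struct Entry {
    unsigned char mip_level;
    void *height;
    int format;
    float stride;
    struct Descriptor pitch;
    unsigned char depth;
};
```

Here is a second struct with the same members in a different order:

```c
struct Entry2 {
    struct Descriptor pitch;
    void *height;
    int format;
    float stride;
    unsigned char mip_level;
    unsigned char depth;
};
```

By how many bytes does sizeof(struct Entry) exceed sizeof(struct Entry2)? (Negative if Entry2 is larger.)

8

Descriptor: 0..2  g  (2B, 2-aligned); 2..8  -- padding (6B); 8..16  e  (8B, 8-aligned); 16..17  h  (1B, 1-aligned); 17..20  -- padding (3B); 20..24  a  (4B, 4-aligned); sizeof = 24, alignof = 8
0..1  mip_level  (1B, 1-aligned)
1..8  -- padding (7B)
8..16  height  (8B, 8-aligned)
16..20  format  (4B, 4-aligned)
20..24  stride  (4B, 4-aligned)
24..48  pitch  (24B, 8-aligned)
48..49  depth  (1B, 1-aligned)
49..56  -- tail padding (7B)
sizeof = 56, alignof = 8
— Entry2 —
0..24  pitch  (24B, 8-aligned)
24..32  height  (8B, 8-aligned)
32..36  format  (4B, 4-aligned)
36..40  stride  (4B, 4-aligned)
40..41  mip_level  (1B, 1-aligned)
41..42  depth  (1B, 1-aligned)
42..48  -- tail padding (6B)
sizeof = 48, alignof = 8
56 − 48 = 8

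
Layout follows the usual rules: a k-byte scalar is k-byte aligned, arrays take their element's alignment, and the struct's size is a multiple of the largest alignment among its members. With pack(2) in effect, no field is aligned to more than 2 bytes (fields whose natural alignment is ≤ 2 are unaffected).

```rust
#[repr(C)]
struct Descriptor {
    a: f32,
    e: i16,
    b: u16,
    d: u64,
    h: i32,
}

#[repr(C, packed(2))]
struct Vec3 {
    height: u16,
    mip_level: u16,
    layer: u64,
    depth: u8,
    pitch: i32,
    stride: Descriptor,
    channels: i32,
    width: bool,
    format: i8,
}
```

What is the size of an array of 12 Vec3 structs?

576

Descriptor: 0..4  a  (4B, 4-aligned); 4..6  e  (2B, 2-aligned); 6..8  b  (2B, 2-aligned); 8..16  d  (8B, 8-aligned); 16..20  h  (4B, 4-aligned); 20..24  -- tail padding (4B); sizeof = 24, alignof = 8
0..2  height  (2B, 2-aligned)
2..4  mip_level  (2B, 2-aligned)
4..12  layer  (8B, 2-aligned)
12..13  depth  (1B, 1-aligned)
13..14  -- padding (1B)
14..18  pitch  (4B, 2-aligned)
18..42  stride  (24B, 2-aligned)
42..46  channels  (4B, 2-aligned)
46..47  width  (1B, 1-aligned)
47..48  format  (1B, 1-aligned)
sizeof = 48, alignof = 2
array of 12: 12 × 48 = 576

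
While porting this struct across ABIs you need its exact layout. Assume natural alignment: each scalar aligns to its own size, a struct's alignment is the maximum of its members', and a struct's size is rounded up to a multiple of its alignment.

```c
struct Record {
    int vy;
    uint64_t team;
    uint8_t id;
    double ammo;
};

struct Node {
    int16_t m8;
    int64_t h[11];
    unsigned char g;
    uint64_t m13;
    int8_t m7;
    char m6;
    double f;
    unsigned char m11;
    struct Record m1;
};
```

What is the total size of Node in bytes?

168 bytes

Record: 0..4  vy  (4B, 4-aligned); 4..8  -- padding (4B); 8..16  team  (8B, 8-aligned); 16..17  id  (1B, 1-aligned); 17..24  -- padding (7B); 24..32  ammo  (8B, 8-aligned); sizeof = 32, alignof = 8
0..2  m8  (2B, 2-aligned)
2..8  -- padding (6B)
8..96  h  (88B, 8-aligned)
96..97  g  (1B, 1-aligned)
97..104  -- padding (7B)
104..112  m13  (8B, 8-aligned)
112..113  m7  (1B, 1-aligned)
113..114  m6  (1B, 1-aligned)
114..120  -- padding (6B)
120..128  f  (8B, 8-aligned)
128..129  m11  (1B, 1-aligned)
129..136  -- padding (7B)
136..168  m1  (32B, 8-aligned)
sizeof = 168, alignof = 8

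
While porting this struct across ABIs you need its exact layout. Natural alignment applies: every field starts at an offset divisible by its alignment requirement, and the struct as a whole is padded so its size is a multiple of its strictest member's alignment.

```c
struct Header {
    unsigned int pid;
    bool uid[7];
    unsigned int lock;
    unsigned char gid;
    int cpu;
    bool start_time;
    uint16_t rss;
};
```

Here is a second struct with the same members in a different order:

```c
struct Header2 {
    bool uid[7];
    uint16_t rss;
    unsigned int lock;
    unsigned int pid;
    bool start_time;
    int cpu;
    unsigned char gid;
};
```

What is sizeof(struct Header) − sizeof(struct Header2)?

0..4  pid  (4B, 4-aligned)
4..11  uid  (7B, 1-aligned)
11..12  -- padding (1B)
12..16  lock  (4B, 4-aligned)
16..17  gid  (1B, 1-aligned)
17..20  -- padding (3B)
20..24  cpu  (4B, 4-aligned)
24..25  start_time  (1B, 1-aligned)
25..26  -- padding (1B)
26..28  rss  (2B, 2-aligned)
sizeof = 28, alignof = 4
— Header2 —
0..7  uid  (7B, 1-aligned)
7..8  -- padding (1B)
8..10  rss  (2B, 2-aligned)
10..12  -- padding (2B)
12..16  lock  (4B, 4-aligned)
16..20  pid  (4B, 4-aligned)
20..21  start_time  (1B, 1-aligned)
21..24  -- padding (3B)
24..28  cpu  (4B, 4-aligned)
28..29  gid  (1B, 1-aligned)
29..32  -- tail padding (3B)
sizeof = 32, alignof = 4
28 − 32 = -4

-4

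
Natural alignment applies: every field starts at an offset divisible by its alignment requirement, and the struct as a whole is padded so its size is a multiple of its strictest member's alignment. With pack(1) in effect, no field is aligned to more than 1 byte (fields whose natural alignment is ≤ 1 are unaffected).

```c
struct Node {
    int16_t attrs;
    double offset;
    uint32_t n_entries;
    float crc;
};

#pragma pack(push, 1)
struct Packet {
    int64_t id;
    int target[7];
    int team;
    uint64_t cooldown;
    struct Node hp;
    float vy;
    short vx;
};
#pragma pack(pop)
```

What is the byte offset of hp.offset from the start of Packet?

Node: 0..2  attrs  (2B, 2-aligned); 2..8  -- padding (6B); 8..16  offset  (8B, 8-aligned); 16..20  n_entries  (4B, 4-aligned); 20..24  crc  (4B, 4-aligned); sizeof = 24, alignof = 8
0..8  id  (8B, 1-aligned)
8..36  target  (28B, 1-aligned)
36..40  team  (4B, 1-aligned)
40..48  cooldown  (8B, 1-aligned)
48..72  hp  (24B, 1-aligned)
within Node: offset at 8
48 + 8 = 56

56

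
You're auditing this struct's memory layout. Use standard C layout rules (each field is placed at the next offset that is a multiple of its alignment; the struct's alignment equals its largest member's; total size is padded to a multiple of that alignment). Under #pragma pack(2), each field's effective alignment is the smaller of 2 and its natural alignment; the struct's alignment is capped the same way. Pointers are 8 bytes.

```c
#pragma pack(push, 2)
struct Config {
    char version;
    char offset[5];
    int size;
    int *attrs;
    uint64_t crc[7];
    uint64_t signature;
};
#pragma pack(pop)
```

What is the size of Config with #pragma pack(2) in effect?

0..1  version  (1B, 1-aligned)
1..6  offset  (5B, 1-aligned)
6..10  size  (4B, 2-aligned)
10..18  attrs  (8B, 2-aligned)
18..74  crc  (56B, 2-aligned)
74..82  signature  (8B, 2-aligned)
sizeof = 82, alignof = 2

82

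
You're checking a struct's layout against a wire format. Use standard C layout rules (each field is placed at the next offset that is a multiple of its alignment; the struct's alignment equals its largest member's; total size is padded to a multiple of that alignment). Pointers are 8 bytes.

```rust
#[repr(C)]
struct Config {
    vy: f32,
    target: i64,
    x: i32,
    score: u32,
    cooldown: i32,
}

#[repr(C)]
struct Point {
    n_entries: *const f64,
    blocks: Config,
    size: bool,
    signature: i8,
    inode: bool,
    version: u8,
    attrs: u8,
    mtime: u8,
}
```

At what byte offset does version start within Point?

Config: vy at 0 (size 4, align 4) → ends 4; pad 4 to align 8 for target; target at 8 (size 8, align 8) → ends 16; x at 16 (size 4, align 4) → ends 20; score at 20 (size 4, align 4) → ends 24; cooldown at 24 (size 4, align 4) → ends 28; tail pad 4 to reach multiple of 8; total 32 bytes, alignment 8
n_entries at 0 (size 8, align 8) → ends 8
blocks at 8 (size 32, align 8) → ends 40
size at 40 (size 1, align 1) → ends 41
signature at 41 (size 1, align 1) → ends 42
inode at 42 (size 1, align 1) → ends 43
version at 43 (size 1, align 1) → ends 44

43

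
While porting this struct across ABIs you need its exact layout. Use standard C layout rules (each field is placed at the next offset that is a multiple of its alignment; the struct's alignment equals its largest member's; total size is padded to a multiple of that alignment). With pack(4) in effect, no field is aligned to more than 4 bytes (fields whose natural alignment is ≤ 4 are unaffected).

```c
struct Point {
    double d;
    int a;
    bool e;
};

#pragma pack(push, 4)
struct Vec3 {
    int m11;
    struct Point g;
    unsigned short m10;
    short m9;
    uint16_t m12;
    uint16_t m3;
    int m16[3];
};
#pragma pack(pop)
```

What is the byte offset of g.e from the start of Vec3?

16

Point: @0: d [8B, align 8] → 8; @8: a [4B, align 4] → 12; @12: e [1B, align 1] → 13; +3 tail pad (align 8); size 16, align 8
@0: m11 [4B, align 4] → 4
@4: g [16B, align 4] → 20
within Point: e at 12
4 + 12 = 16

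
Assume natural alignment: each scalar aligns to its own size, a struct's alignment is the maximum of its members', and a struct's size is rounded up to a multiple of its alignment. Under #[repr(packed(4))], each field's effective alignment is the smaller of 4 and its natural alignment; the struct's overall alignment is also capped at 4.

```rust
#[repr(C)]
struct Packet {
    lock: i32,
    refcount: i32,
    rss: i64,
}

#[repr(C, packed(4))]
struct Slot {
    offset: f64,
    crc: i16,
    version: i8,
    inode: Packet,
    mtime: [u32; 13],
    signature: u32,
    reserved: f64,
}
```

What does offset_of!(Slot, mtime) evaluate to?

28

Packet: 0..4  lock  (4B, 4-aligned); 4..8  refcount  (4B, 4-aligned); 8..16  rss  (8B, 8-aligned); sizeof = 16, alignof = 8
0..8  offset  (8B, 4-aligned)
8..10  crc  (2B, 2-aligned)
10..11  version  (1B, 1-aligned)
11..12  -- padding (1B)
12..28  inode  (16B, 4-aligned)
28..80  mtime  (52B, 4-aligned)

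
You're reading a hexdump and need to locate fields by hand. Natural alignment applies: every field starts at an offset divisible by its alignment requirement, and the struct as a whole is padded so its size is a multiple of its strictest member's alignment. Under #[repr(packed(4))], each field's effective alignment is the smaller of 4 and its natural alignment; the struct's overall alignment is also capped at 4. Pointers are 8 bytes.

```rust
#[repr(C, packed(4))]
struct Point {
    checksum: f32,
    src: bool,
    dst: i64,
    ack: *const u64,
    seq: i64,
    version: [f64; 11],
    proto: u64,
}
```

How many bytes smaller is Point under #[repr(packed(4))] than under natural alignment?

0

natural layout:
  0..4  checksum  (4B, 4-aligned)
  4..5  src  (1B, 1-aligned)
  5..8  -- padding (3B)
  8..16  dst  (8B, 8-aligned)
  16..24  ack  (8B, 8-aligned)
  24..32  seq  (8B, 8-aligned)
  32..120  version  (88B, 8-aligned)
  120..128  proto  (8B, 8-aligned)
  sizeof = 128, alignof = 8
packed(4) layout:
  0..4  checksum  (4B, 4-aligned)
  4..5  src  (1B, 1-aligned)
  5..8  -- padding (3B)
  8..16  dst  (8B, 4-aligned)
  16..24  ack  (8B, 4-aligned)
  24..32  seq  (8B, 4-aligned)
  32..120  version  (88B, 4-aligned)
  120..128  proto  (8B, 4-aligned)
  sizeof = 128, alignof = 4
128 − 128 = 0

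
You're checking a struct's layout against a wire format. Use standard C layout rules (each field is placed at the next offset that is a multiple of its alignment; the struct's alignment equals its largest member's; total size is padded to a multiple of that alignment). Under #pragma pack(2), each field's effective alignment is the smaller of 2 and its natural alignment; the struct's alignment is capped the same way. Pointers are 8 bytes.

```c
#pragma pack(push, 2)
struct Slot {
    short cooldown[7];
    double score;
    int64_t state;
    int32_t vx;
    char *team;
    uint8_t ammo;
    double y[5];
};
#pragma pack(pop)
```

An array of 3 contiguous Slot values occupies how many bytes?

252

@0: cooldown [14B, align 2] → 14
@14: score [8B, align 2] → 22
@22: state [8B, align 2] → 30
@30: vx [4B, align 2] → 34
@34: team [8B, align 2] → 42
@42: ammo [1B, align 1] → 43
+1 pad (align 2)
@44: y [40B, align 2] → 84
size 84, align 2
array of 3: 3 × 84 = 252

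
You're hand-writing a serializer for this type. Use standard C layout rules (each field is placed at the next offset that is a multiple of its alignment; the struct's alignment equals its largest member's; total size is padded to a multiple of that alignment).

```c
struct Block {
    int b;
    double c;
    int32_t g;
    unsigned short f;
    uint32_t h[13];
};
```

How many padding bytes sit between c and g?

@0: b [4B, align 4] → 4
+4 pad (align 8)
@8: c [8B, align 8] → 16
@16: g [4B, align 4] → 20

0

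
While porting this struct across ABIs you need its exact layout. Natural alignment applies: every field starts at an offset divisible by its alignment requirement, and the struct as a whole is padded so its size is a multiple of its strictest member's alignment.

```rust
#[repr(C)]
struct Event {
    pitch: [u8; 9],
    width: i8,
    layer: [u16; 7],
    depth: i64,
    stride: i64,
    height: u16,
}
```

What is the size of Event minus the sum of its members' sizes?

6

@0: pitch [9B, align 1] → 9
@9: width [1B, align 1] → 10
@10: layer [14B, align 2] → 24
@24: depth [8B, align 8] → 32
@32: stride [8B, align 8] → 40
@40: height [2B, align 2] → 42
+6 tail pad (align 8)
size 48, align 8
data bytes 42, size 48 → padding 6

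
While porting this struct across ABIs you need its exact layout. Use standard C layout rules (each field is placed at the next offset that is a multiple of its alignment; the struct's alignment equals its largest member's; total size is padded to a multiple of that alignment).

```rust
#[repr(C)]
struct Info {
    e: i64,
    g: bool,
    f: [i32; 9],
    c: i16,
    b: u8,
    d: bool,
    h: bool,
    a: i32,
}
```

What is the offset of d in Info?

51

e at 0 (size 8, align 8) → ends 8
g at 8 (size 1, align 1) → ends 9
pad 3 to align 4 for f
f at 12 (size 36, align 4) → ends 48
c at 48 (size 2, align 2) → ends 50
b at 50 (size 1, align 1) → ends 51
d at 51 (size 1, align 1) → ends 52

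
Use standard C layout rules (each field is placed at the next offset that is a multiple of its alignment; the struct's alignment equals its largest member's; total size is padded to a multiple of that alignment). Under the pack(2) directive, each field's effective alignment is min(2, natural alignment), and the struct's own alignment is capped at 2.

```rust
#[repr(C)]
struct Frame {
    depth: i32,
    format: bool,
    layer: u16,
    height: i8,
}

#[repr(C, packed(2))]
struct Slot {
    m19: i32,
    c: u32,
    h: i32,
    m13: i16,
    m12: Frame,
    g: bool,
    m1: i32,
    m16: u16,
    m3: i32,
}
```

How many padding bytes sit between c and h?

Frame: 0..4  depth  (4B, 4-aligned); 4..5  format  (1B, 1-aligned); 5..6  -- padding (1B); 6..8  layer  (2B, 2-aligned); 8..9  height  (1B, 1-aligned); 9..12  -- tail padding (3B); sizeof = 12, alignof = 4
0..4  m19  (4B, 2-aligned)
4..8  c  (4B, 2-aligned)
8..12  h  (4B, 2-aligned)

0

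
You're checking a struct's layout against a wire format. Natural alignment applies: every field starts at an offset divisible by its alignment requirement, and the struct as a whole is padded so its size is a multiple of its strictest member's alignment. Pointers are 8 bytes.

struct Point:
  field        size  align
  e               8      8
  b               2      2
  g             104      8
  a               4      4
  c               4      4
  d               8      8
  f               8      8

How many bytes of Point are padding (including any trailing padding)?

e at 0 (size 8, align 8) → ends 8
b at 8 (size 2, align 2) → ends 10
pad 6 to align 8 for g
g at 16 (size 104, align 8) → ends 120
a at 120 (size 4, align 4) → ends 124
c at 124 (size 4, align 4) → ends 128
d at 128 (size 8, align 8) → ends 136
f at 136 (size 8, align 8) → ends 144
total 144 bytes, alignment 8
data bytes 138, size 144 → padding 6

6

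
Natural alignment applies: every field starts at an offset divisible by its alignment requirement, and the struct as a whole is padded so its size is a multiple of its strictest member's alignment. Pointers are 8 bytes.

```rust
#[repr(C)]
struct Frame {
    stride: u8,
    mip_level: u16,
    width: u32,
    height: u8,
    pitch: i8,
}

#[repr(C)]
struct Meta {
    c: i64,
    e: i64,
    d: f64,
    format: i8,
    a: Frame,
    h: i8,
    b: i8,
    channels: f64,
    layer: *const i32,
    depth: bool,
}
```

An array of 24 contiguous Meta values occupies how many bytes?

Frame: stride at 0 (size 1, align 1) → ends 1; pad 1 to align 2 for mip_level; mip_level at 2 (size 2, align 2) → ends 4; width at 4 (size 4, align 4) → ends 8; height at 8 (size 1, align 1) → ends 9; pitch at 9 (size 1, align 1) → ends 10; tail pad 2 to reach multiple of 4; total 12 bytes, alignment 4
c at 0 (size 8, align 8) → ends 8
e at 8 (size 8, align 8) → ends 16
d at 16 (size 8, align 8) → ends 24
format at 24 (size 1, align 1) → ends 25
pad 3 to align 4 for a
a at 28 (size 12, align 4) → ends 40
h at 40 (size 1, align 1) → ends 41
b at 41 (size 1, align 1) → ends 42
pad 6 to align 8 for channels
channels at 48 (size 8, align 8) → ends 56
layer at 56 (size 8, align 8) → ends 64
depth at 64 (size 1, align 1) → ends 65
tail pad 7 to reach multiple of 8
total 72 bytes, alignment 8
array of 24: 24 × 72 = 1728

1728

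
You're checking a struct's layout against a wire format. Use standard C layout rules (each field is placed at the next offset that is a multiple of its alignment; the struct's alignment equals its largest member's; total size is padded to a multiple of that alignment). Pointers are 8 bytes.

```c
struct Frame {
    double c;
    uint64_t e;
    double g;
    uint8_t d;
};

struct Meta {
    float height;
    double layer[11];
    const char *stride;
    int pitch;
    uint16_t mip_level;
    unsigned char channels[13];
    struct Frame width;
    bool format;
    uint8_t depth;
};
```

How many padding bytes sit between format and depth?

Frame: c at 0 (size 8, align 8) → ends 8; e at 8 (size 8, align 8) → ends 16; g at 16 (size 8, align 8) → ends 24; d at 24 (size 1, align 1) → ends 25; tail pad 7 to reach multiple of 8; total 32 bytes, alignment 8
height at 0 (size 4, align 4) → ends 4
pad 4 to align 8 for layer
layer at 8 (size 88, align 8) → ends 96
stride at 96 (size 8, align 8) → ends 104
pitch at 104 (size 4, align 4) → ends 108
mip_level at 108 (size 2, align 2) → ends 110
channels at 110 (size 13, align 1) → ends 123
pad 5 to align 8 for width
width at 128 (size 32, align 8) → ends 160
format at 160 (size 1, align 1) → ends 161
depth at 161 (size 1, align 1) → ends 162

0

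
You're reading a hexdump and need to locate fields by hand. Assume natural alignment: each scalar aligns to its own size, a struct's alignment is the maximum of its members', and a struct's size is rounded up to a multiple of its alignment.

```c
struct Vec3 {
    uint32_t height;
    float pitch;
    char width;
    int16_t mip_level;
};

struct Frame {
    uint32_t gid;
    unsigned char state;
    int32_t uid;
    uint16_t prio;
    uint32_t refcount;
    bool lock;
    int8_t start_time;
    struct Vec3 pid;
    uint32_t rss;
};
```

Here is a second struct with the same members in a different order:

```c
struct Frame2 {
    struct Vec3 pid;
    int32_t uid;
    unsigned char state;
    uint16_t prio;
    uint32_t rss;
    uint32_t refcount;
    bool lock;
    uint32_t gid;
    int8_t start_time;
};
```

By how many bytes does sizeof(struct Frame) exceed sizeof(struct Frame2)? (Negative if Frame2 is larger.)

Vec3: @0: height [4B, align 4] → 4; @4: pitch [4B, align 4] → 8; @8: width [1B, align 1] → 9; +1 pad (align 2); @10: mip_level [2B, align 2] → 12; size 12, align 4
@0: gid [4B, align 4] → 4
@4: state [1B, align 1] → 5
+3 pad (align 4)
@8: uid [4B, align 4] → 12
@12: prio [2B, align 2] → 14
+2 pad (align 4)
@16: refcount [4B, align 4] → 20
@20: lock [1B, align 1] → 21
@21: start_time [1B, align 1] → 22
+2 pad (align 4)
@24: pid [12B, align 4] → 36
@36: rss [4B, align 4] → 40
size 40, align 4
— Frame2 —
@0: pid [12B, align 4] → 12
@12: uid [4B, align 4] → 16
@16: state [1B, align 1] → 17
+1 pad (align 2)
@18: prio [2B, align 2] → 20
@20: rss [4B, align 4] → 24
@24: refcount [4B, align 4] → 28
@28: lock [1B, align 1] → 29
+3 pad (align 4)
@32: gid [4B, align 4] → 36
@36: start_time [1B, align 1] → 37
+3 tail pad (align 4)
size 40, align 4
40 − 40 = 0

0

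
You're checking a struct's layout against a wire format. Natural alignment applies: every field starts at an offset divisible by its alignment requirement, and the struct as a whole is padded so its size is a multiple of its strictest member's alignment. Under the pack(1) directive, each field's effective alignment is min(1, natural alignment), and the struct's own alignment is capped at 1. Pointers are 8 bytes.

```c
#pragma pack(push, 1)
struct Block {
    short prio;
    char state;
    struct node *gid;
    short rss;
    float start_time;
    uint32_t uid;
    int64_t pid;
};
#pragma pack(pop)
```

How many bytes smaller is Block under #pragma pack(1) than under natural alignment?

11

natural layout:
  @0: prio [2B, align 2] → 2
  @2: state [1B, align 1] → 3
  +5 pad (align 8)
  @8: gid [8B, align 8] → 16
  @16: rss [2B, align 2] → 18
  +2 pad (align 4)
  @20: start_time [4B, align 4] → 24
  @24: uid [4B, align 4] → 28
  +4 pad (align 8)
  @32: pid [8B, align 8] → 40
  size 40, align 8
packed(1) layout:
  @0: prio [2B, align 1] → 2
  @2: state [1B, align 1] → 3
  @3: gid [8B, align 1] → 11
  @11: rss [2B, align 1] → 13
  @13: start_time [4B, align 1] → 17
  @17: uid [4B, align 1] → 21
  @21: pid [8B, align 1] → 29
  size 29, align 1
40 − 29 = 11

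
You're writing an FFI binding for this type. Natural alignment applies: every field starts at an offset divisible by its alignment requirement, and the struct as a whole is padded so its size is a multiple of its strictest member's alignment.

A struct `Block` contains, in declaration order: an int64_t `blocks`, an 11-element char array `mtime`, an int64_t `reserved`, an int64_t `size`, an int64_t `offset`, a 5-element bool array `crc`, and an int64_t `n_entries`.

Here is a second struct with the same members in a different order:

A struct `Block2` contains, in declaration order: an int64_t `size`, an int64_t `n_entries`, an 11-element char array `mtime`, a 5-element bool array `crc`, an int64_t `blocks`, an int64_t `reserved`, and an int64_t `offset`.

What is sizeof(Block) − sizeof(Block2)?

blocks at 0 (size 8, align 8) → ends 8
mtime at 8 (size 11, align 1) → ends 19
pad 5 to align 8 for reserved
reserved at 24 (size 8, align 8) → ends 32
size at 32 (size 8, align 8) → ends 40
offset at 40 (size 8, align 8) → ends 48
crc at 48 (size 5, align 1) → ends 53
pad 3 to align 8 for n_entries
n_entries at 56 (size 8, align 8) → ends 64
total 64 bytes, alignment 8
— Block2 —
size at 0 (size 8, align 8) → ends 8
n_entries at 8 (size 8, align 8) → ends 16
mtime at 16 (size 11, align 1) → ends 27
crc at 27 (size 5, align 1) → ends 32
blocks at 32 (size 8, align 8) → ends 40
reserved at 40 (size 8, align 8) → ends 48
offset at 48 (size 8, align 8) → ends 56
total 56 bytes, alignment 8
64 − 56 = 8

8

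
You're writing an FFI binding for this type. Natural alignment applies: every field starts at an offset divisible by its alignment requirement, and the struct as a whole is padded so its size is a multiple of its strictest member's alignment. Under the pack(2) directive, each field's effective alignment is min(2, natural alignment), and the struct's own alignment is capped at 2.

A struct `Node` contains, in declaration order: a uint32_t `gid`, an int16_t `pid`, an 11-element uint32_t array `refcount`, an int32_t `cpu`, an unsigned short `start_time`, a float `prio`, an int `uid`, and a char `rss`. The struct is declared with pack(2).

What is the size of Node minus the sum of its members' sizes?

1

@0: gid [4B, align 2] → 4
@4: pid [2B, align 2] → 6
@6: refcount [44B, align 2] → 50
@50: cpu [4B, align 2] → 54
@54: start_time [2B, align 2] → 56
@56: prio [4B, align 2] → 60
@60: uid [4B, align 2] → 64
@64: rss [1B, align 1] → 65
+1 tail pad (align 2)
size 66, align 2
data bytes 65, size 66 → padding 1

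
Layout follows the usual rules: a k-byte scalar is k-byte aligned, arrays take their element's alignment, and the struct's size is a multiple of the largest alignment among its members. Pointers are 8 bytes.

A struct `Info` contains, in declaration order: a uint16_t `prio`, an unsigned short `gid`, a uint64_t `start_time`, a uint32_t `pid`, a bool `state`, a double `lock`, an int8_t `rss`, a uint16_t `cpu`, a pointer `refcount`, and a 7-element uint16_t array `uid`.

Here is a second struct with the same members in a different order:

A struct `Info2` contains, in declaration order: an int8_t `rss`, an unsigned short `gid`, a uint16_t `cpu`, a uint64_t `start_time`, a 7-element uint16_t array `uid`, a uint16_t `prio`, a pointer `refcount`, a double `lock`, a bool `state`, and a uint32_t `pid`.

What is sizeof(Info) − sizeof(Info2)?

prio at 0 (size 2, align 2) → ends 2
gid at 2 (size 2, align 2) → ends 4
pad 4 to align 8 for start_time
start_time at 8 (size 8, align 8) → ends 16
pid at 16 (size 4, align 4) → ends 20
state at 20 (size 1, align 1) → ends 21
pad 3 to align 8 for lock
lock at 24 (size 8, align 8) → ends 32
rss at 32 (size 1, align 1) → ends 33
pad 1 to align 2 for cpu
cpu at 34 (size 2, align 2) → ends 36
pad 4 to align 8 for refcount
refcount at 40 (size 8, align 8) → ends 48
uid at 48 (size 14, align 2) → ends 62
tail pad 2 to reach multiple of 8
total 64 bytes, alignment 8
— Info2 —
rss at 0 (size 1, align 1) → ends 1
pad 1 to align 2 for gid
gid at 2 (size 2, align 2) → ends 4
cpu at 4 (size 2, align 2) → ends 6
pad 2 to align 8 for start_time
start_time at 8 (size 8, align 8) → ends 16
uid at 16 (size 14, align 2) → ends 30
prio at 30 (size 2, align 2) → ends 32
refcount at 32 (size 8, align 8) → ends 40
lock at 40 (size 8, align 8) → ends 48
state at 48 (size 1, align 1) → ends 49
pad 3 to align 4 for pid
pid at 52 (size 4, align 4) → ends 56
total 56 bytes, alignment 8
64 − 56 = 8

8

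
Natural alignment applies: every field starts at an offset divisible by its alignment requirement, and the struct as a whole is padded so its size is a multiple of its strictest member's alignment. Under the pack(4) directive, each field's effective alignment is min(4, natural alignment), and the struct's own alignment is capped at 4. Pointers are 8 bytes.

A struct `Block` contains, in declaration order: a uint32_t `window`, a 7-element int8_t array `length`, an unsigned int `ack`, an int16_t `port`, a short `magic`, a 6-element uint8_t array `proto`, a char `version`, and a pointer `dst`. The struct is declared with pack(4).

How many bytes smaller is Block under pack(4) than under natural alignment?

natural layout:
  @0: window [4B, align 4] → 4
  @4: length [7B, align 1] → 11
  +1 pad (align 4)
  @12: ack [4B, align 4] → 16
  @16: port [2B, align 2] → 18
  @18: magic [2B, align 2] → 20
  @20: proto [6B, align 1] → 26
  @26: version [1B, align 1] → 27
  +5 pad (align 8)
  @32: dst [8B, align 8] → 40
  size 40, align 8
packed(4) layout:
  @0: window [4B, align 4] → 4
  @4: length [7B, align 1] → 11
  +1 pad (align 4)
  @12: ack [4B, align 4] → 16
  @16: port [2B, align 2] → 18
  @18: magic [2B, align 2] → 20
  @20: proto [6B, align 1] → 26
  @26: version [1B, align 1] → 27
  +1 pad (align 4)
  @28: dst [8B, align 4] → 36
  size 36, align 4
40 − 36 = 4

4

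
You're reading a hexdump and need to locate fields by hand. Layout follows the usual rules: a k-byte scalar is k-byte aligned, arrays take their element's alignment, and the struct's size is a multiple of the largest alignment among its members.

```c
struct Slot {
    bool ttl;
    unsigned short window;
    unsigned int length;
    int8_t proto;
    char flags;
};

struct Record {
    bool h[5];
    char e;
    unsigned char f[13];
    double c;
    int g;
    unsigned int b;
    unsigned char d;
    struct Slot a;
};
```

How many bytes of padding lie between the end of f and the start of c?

5

Slot: ttl at 0 (size 1, align 1) → ends 1; pad 1 to align 2 for window; window at 2 (size 2, align 2) → ends 4; length at 4 (size 4, align 4) → ends 8; proto at 8 (size 1, align 1) → ends 9; flags at 9 (size 1, align 1) → ends 10; tail pad 2 to reach multiple of 4; total 12 bytes, alignment 4
h at 0 (size 5, align 1) → ends 5
e at 5 (size 1, align 1) → ends 6
f at 6 (size 13, align 1) → ends 19
pad 5 to align 8 for c
c at 24 (size 8, align 8) → ends 32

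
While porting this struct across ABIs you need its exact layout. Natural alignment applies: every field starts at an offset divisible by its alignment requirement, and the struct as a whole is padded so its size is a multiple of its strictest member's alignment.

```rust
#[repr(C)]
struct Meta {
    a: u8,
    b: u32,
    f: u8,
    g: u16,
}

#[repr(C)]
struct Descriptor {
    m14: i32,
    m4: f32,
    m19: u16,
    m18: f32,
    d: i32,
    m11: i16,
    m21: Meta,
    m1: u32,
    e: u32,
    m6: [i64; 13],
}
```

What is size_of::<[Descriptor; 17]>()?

Meta: 0..1  a  (1B, 1-aligned); 1..4  -- padding (3B); 4..8  b  (4B, 4-aligned); 8..9  f  (1B, 1-aligned); 9..10  -- padding (1B); 10..12  g  (2B, 2-aligned); sizeof = 12, alignof = 4
0..4  m14  (4B, 4-aligned)
4..8  m4  (4B, 4-aligned)
8..10  m19  (2B, 2-aligned)
10..12  -- padding (2B)
12..16  m18  (4B, 4-aligned)
16..20  d  (4B, 4-aligned)
20..22  m11  (2B, 2-aligned)
22..24  -- padding (2B)
24..36  m21  (12B, 4-aligned)
36..40  m1  (4B, 4-aligned)
40..44  e  (4B, 4-aligned)
44..48  -- padding (4B)
48..152  m6  (104B, 8-aligned)
sizeof = 152, alignof = 8
array of 17: 17 × 152 = 2584

2584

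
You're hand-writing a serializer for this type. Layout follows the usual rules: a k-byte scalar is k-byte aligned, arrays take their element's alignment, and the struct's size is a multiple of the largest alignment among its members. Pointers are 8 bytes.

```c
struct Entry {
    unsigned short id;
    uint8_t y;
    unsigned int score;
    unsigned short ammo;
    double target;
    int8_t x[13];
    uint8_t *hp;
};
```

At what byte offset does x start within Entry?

24

id at 0 (size 2, align 2) → ends 2
y at 2 (size 1, align 1) → ends 3
pad 1 to align 4 for score
score at 4 (size 4, align 4) → ends 8
ammo at 8 (size 2, align 2) → ends 10
pad 6 to align 8 for target
target at 16 (size 8, align 8) → ends 24
x at 24 (size 13, align 1) → ends 37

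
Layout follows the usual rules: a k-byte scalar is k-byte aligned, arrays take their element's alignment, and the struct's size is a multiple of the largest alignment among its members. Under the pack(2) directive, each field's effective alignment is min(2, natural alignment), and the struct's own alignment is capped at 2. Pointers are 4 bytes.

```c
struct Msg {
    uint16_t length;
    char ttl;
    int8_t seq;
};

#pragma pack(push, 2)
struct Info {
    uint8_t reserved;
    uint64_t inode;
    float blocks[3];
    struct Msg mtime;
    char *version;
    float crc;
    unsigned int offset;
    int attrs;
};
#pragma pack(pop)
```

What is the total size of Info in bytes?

42 bytes

Msg: @0: length [2B, align 2] → 2; @2: ttl [1B, align 1] → 3; @3: seq [1B, align 1] → 4; size 4, align 2
@0: reserved [1B, align 1] → 1
+1 pad (align 2)
@2: inode [8B, align 2] → 10
@10: blocks [12B, align 2] → 22
@22: mtime [4B, align 2] → 26
@26: version [4B, align 2] → 30
@30: crc [4B, align 2] → 34
@34: offset [4B, align 2] → 38
@38: attrs [4B, align 2] → 42
size 42, align 2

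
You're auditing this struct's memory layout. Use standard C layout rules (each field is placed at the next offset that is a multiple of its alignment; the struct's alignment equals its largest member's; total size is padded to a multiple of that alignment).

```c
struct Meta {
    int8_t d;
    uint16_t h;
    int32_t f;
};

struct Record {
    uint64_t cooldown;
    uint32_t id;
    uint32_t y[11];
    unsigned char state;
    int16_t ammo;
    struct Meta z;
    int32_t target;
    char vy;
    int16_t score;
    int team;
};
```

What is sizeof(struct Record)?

80

Meta: d at 0 (size 1, align 1) → ends 1; pad 1 to align 2 for h; h at 2 (size 2, align 2) → ends 4; f at 4 (size 4, align 4) → ends 8; total 8 bytes, alignment 4
cooldown at 0 (size 8, align 8) → ends 8
id at 8 (size 4, align 4) → ends 12
y at 12 (size 44, align 4) → ends 56
state at 56 (size 1, align 1) → ends 57
pad 1 to align 2 for ammo
ammo at 58 (size 2, align 2) → ends 60
z at 60 (size 8, align 4) → ends 68
target at 68 (size 4, align 4) → ends 72
vy at 72 (size 1, align 1) → ends 73
pad 1 to align 2 for score
score at 74 (size 2, align 2) → ends 76
team at 76 (size 4, align 4) → ends 80
total 80 bytes, alignment 8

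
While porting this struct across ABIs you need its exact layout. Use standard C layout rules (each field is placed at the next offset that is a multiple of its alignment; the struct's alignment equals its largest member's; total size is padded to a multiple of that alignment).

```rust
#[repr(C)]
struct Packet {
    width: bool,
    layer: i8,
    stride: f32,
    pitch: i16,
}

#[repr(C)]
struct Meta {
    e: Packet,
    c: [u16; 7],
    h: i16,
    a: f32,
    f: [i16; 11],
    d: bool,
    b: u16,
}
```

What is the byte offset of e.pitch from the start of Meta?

8

Packet: @0: width [1B, align 1] → 1; @1: layer [1B, align 1] → 2; +2 pad (align 4); @4: stride [4B, align 4] → 8; @8: pitch [2B, align 2] → 10; +2 tail pad (align 4); size 12, align 4
@0: e [12B, align 4] → 12
within Packet: pitch at 8
0 + 8 = 8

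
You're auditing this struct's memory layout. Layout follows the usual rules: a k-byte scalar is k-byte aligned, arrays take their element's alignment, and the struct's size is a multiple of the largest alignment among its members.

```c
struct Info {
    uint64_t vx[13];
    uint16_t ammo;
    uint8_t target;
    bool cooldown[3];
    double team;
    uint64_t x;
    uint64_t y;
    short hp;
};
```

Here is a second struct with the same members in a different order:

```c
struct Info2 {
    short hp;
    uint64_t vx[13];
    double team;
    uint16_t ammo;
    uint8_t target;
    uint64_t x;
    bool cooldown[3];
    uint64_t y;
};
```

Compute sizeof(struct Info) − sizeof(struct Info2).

@0: vx [104B, align 8] → 104
@104: ammo [2B, align 2] → 106
@106: target [1B, align 1] → 107
@107: cooldown [3B, align 1] → 110
+2 pad (align 8)
@112: team [8B, align 8] → 120
@120: x [8B, align 8] → 128
@128: y [8B, align 8] → 136
@136: hp [2B, align 2] → 138
+6 tail pad (align 8)
size 144, align 8
— Info2 —
@0: hp [2B, align 2] → 2
+6 pad (align 8)
@8: vx [104B, align 8] → 112
@112: team [8B, align 8] → 120
@120: ammo [2B, align 2] → 122
@122: target [1B, align 1] → 123
+5 pad (align 8)
@128: x [8B, align 8] → 136
@136: cooldown [3B, align 1] → 139
+5 pad (align 8)
@144: y [8B, align 8] → 152
size 152, align 8
144 − 152 = -8

-8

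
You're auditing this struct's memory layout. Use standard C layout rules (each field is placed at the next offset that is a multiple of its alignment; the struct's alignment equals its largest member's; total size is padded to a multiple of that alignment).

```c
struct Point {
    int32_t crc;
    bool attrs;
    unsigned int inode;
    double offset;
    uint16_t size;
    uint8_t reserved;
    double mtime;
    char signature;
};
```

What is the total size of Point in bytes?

48

@0: crc [4B, align 4] → 4
@4: attrs [1B, align 1] → 5
+3 pad (align 4)
@8: inode [4B, align 4] → 12
+4 pad (align 8)
@16: offset [8B, align 8] → 24
@24: size [2B, align 2] → 26
@26: reserved [1B, align 1] → 27
+5 pad (align 8)
@32: mtime [8B, align 8] → 40
@40: signature [1B, align 1] → 41
+7 tail pad (align 8)
size 48, align 8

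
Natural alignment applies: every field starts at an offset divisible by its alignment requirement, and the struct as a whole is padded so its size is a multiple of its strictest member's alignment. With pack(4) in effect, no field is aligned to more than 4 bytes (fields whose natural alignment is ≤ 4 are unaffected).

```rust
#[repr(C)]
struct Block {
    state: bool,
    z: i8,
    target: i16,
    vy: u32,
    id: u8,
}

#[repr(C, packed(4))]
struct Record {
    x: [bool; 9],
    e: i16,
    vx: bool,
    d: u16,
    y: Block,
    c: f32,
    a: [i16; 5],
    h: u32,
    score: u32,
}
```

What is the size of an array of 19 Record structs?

Block: @0: state [1B, align 1] → 1; @1: z [1B, align 1] → 2; @2: target [2B, align 2] → 4; @4: vy [4B, align 4] → 8; @8: id [1B, align 1] → 9; +3 tail pad (align 4); size 12, align 4
@0: x [9B, align 1] → 9
+1 pad (align 2)
@10: e [2B, align 2] → 12
@12: vx [1B, align 1] → 13
+1 pad (align 2)
@14: d [2B, align 2] → 16
@16: y [12B, align 4] → 28
@28: c [4B, align 4] → 32
@32: a [10B, align 2] → 42
+2 pad (align 4)
@44: h [4B, align 4] → 48
@48: score [4B, align 4] → 52
size 52, align 4
array of 19: 19 × 52 = 988

988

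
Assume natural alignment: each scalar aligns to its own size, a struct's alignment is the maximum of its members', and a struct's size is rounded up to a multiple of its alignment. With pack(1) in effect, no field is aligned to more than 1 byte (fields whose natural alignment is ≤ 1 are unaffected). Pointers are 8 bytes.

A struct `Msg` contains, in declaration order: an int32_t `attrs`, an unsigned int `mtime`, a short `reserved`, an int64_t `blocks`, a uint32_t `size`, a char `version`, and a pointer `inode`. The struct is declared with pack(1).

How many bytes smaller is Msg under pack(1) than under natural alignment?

9

natural layout:
  0..4  attrs  (4B, 4-aligned)
  4..8  mtime  (4B, 4-aligned)
  8..10  reserved  (2B, 2-aligned)
  10..16  -- padding (6B)
  16..24  blocks  (8B, 8-aligned)
  24..28  size  (4B, 4-aligned)
  28..29  version  (1B, 1-aligned)
  29..32  -- padding (3B)
  32..40  inode  (8B, 8-aligned)
  sizeof = 40, alignof = 8
packed(1) layout:
  0..4  attrs  (4B, 1-aligned)
  4..8  mtime  (4B, 1-aligned)
  8..10  reserved  (2B, 1-aligned)
  10..18  blocks  (8B, 1-aligned)
  18..22  size  (4B, 1-aligned)
  22..23  version  (1B, 1-aligned)
  23..31  inode  (8B, 1-aligned)
  sizeof = 31, alignof = 1
40 − 31 = 9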